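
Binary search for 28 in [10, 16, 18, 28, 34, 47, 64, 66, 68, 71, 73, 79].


Step 1: lo=0, hi=11, mid=5, val=47
Step 2: lo=0, hi=4, mid=2, val=18
Step 3: lo=3, hi=4, mid=3, val=28

Found at index 3


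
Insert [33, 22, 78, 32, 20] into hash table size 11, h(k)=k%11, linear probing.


Insert 33: h=0 -> slot 0
Insert 22: h=0, 1 probes -> slot 1
Insert 78: h=1, 1 probes -> slot 2
Insert 32: h=10 -> slot 10
Insert 20: h=9 -> slot 9

Table: [33, 22, 78, None, None, None, None, None, None, 20, 32]


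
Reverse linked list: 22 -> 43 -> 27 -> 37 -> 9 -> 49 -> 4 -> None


Step 1: curr=22, set curr.next=prev(None) | reversed so far: 22
Step 2: curr=43, set curr.next=prev(22) | reversed so far: 43 -> 22
Step 3: curr=27, set curr.next=prev(43) | reversed so far: 27 -> 43 -> 22
Step 4: curr=37, set curr.next=prev(27) | reversed so far: 37 -> 27 -> 43 -> 22
Step 5: curr=9, set curr.next=prev(37) | reversed so far: 9 -> 37 -> 27 -> 43 -> 22
Step 6: curr=49, set curr.next=prev(9) | reversed so far: 49 -> 9 -> 37 -> 27 -> 43 -> 22
Step 7: curr=4, set curr.next=prev(49) | reversed so far: 4 -> 49 -> 9 -> 37 -> 27 -> 43 -> 22

4 -> 49 -> 9 -> 37 -> 27 -> 43 -> 22 -> None


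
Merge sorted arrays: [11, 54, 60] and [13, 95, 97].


Take 11 from A
Take 13 from B
Take 54 from A
Take 60 from A

Merged: [11, 13, 54, 60, 95, 97]


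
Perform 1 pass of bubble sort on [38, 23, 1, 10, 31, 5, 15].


Initial: [38, 23, 1, 10, 31, 5, 15]
Pass 1: [23, 1, 10, 31, 5, 15, 38] (6 swaps)

After 1 pass: [23, 1, 10, 31, 5, 15, 38]


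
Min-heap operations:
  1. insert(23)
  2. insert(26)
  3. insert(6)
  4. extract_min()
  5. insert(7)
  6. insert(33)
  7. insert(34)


insert(23) -> [23]
insert(26) -> [23, 26]
insert(6) -> [6, 26, 23]
extract_min()->6, [23, 26]
insert(7) -> [7, 26, 23]
insert(33) -> [7, 26, 23, 33]
insert(34) -> [7, 26, 23, 33, 34]

Final heap: [7, 26, 23, 33, 34]


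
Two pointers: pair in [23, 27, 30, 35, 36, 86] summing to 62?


lo=0(23)+hi=5(86)=109
lo=0(23)+hi=4(36)=59
lo=1(27)+hi=4(36)=63
lo=1(27)+hi=3(35)=62

Yes: 27+35=62


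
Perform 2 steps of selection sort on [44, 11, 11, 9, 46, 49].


Initial: [44, 11, 11, 9, 46, 49]
Step 1: min=9 at 3
  Swap: [9, 11, 11, 44, 46, 49]
Step 2: min=11 at 1
  Swap: [9, 11, 11, 44, 46, 49]

After 2 steps: [9, 11, 11, 44, 46, 49]


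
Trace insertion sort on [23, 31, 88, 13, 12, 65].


Initial: [23, 31, 88, 13, 12, 65]
Insert 31: [23, 31, 88, 13, 12, 65]
Insert 88: [23, 31, 88, 13, 12, 65]
Insert 13: [13, 23, 31, 88, 12, 65]
Insert 12: [12, 13, 23, 31, 88, 65]
Insert 65: [12, 13, 23, 31, 65, 88]

Sorted: [12, 13, 23, 31, 65, 88]


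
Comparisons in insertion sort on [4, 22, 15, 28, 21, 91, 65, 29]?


Algorithm: insertion sort
Input: [4, 22, 15, 28, 21, 91, 65, 29]
Sorted: [4, 15, 21, 22, 28, 29, 65, 91]

13


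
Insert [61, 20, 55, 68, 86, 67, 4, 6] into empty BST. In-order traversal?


Insert 61: root
Insert 20: L from 61
Insert 55: L from 61 -> R from 20
Insert 68: R from 61
Insert 86: R from 61 -> R from 68
Insert 67: R from 61 -> L from 68
Insert 4: L from 61 -> L from 20
Insert 6: L from 61 -> L from 20 -> R from 4

In-order: [4, 6, 20, 55, 61, 67, 68, 86]


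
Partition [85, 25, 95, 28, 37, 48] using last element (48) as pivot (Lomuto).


Pivot: 48
  25 <= 48: swap -> [25, 85, 95, 28, 37, 48]
  28 <= 48: swap -> [25, 28, 95, 85, 37, 48]
  37 <= 48: swap -> [25, 28, 37, 85, 95, 48]
Place pivot at 3: [25, 28, 37, 48, 95, 85]

Partitioned: [25, 28, 37, 48, 95, 85]


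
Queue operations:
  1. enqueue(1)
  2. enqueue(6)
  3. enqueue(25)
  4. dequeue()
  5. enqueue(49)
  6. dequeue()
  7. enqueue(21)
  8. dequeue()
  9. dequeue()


enqueue(1) -> [1]
enqueue(6) -> [1, 6]
enqueue(25) -> [1, 6, 25]
dequeue()->1, [6, 25]
enqueue(49) -> [6, 25, 49]
dequeue()->6, [25, 49]
enqueue(21) -> [25, 49, 21]
dequeue()->25, [49, 21]
dequeue()->49, [21]

Final queue: [21]


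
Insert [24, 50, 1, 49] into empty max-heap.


Insert 24: [24]
Insert 50: [50, 24]
Insert 1: [50, 24, 1]
Insert 49: [50, 49, 1, 24]

Final heap: [50, 49, 1, 24]


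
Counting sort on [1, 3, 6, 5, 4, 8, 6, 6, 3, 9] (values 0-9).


Input: [1, 3, 6, 5, 4, 8, 6, 6, 3, 9]
Counts: [0, 1, 0, 2, 1, 1, 3, 0, 1, 1]

Sorted: [1, 3, 3, 4, 5, 6, 6, 6, 8, 9]


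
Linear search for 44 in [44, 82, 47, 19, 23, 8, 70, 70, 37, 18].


i=0: 44==44 found!

Found at 0, 1 comps


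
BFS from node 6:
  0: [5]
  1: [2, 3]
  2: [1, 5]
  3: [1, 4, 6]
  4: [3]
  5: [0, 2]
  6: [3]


Visit 6, enqueue [3]
Visit 3, enqueue [1, 4]
Visit 1, enqueue [2]
Visit 4, enqueue []
Visit 2, enqueue [5]
Visit 5, enqueue [0]
Visit 0, enqueue []

BFS order: [6, 3, 1, 4, 2, 5, 0]


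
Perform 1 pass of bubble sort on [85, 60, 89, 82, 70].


Initial: [85, 60, 89, 82, 70]
Pass 1: [60, 85, 82, 70, 89] (3 swaps)

After 1 pass: [60, 85, 82, 70, 89]


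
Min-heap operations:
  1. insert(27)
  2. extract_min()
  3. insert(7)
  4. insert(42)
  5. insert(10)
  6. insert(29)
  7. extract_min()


insert(27) -> [27]
extract_min()->27, []
insert(7) -> [7]
insert(42) -> [7, 42]
insert(10) -> [7, 42, 10]
insert(29) -> [7, 29, 10, 42]
extract_min()->7, [10, 29, 42]

Final heap: [10, 29, 42]


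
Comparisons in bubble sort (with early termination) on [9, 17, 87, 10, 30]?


Algorithm: bubble sort (with early termination)
Input: [9, 17, 87, 10, 30]
Sorted: [9, 10, 17, 30, 87]

9


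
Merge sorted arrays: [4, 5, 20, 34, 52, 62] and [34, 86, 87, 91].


Take 4 from A
Take 5 from A
Take 20 from A
Take 34 from A
Take 34 from B
Take 52 from A
Take 62 from A

Merged: [4, 5, 20, 34, 34, 52, 62, 86, 87, 91]


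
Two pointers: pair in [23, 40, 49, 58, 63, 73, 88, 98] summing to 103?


lo=0(23)+hi=7(98)=121
lo=0(23)+hi=6(88)=111
lo=0(23)+hi=5(73)=96
lo=1(40)+hi=5(73)=113
lo=1(40)+hi=4(63)=103

Yes: 40+63=103


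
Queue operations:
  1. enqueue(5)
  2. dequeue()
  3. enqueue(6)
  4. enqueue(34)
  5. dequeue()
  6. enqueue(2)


enqueue(5) -> [5]
dequeue()->5, []
enqueue(6) -> [6]
enqueue(34) -> [6, 34]
dequeue()->6, [34]
enqueue(2) -> [34, 2]

Final queue: [34, 2]


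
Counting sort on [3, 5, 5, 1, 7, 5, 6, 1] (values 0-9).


Input: [3, 5, 5, 1, 7, 5, 6, 1]
Counts: [0, 2, 0, 1, 0, 3, 1, 1, 0, 0]

Sorted: [1, 1, 3, 5, 5, 5, 6, 7]


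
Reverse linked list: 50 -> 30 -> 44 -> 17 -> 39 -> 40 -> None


Step 1: curr=50, set curr.next=prev(None) | reversed so far: 50
Step 2: curr=30, set curr.next=prev(50) | reversed so far: 30 -> 50
Step 3: curr=44, set curr.next=prev(30) | reversed so far: 44 -> 30 -> 50
Step 4: curr=17, set curr.next=prev(44) | reversed so far: 17 -> 44 -> 30 -> 50
Step 5: curr=39, set curr.next=prev(17) | reversed so far: 39 -> 17 -> 44 -> 30 -> 50
Step 6: curr=40, set curr.next=prev(39) | reversed so far: 40 -> 39 -> 17 -> 44 -> 30 -> 50

40 -> 39 -> 17 -> 44 -> 30 -> 50 -> None


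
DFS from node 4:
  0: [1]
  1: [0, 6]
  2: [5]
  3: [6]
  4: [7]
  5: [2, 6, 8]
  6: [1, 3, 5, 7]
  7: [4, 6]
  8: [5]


Visit 4, push [7]
Visit 7, push [6]
Visit 6, push [5, 3, 1]
Visit 1, push [0]
Visit 0, push []
Visit 3, push []
Visit 5, push [8, 2]
Visit 2, push []
Visit 8, push []

DFS order: [4, 7, 6, 1, 0, 3, 5, 2, 8]


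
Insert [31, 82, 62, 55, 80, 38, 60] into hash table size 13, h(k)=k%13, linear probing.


Insert 31: h=5 -> slot 5
Insert 82: h=4 -> slot 4
Insert 62: h=10 -> slot 10
Insert 55: h=3 -> slot 3
Insert 80: h=2 -> slot 2
Insert 38: h=12 -> slot 12
Insert 60: h=8 -> slot 8

Table: [None, None, 80, 55, 82, 31, None, None, 60, None, 62, None, 38]


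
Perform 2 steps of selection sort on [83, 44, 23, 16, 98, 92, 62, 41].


Initial: [83, 44, 23, 16, 98, 92, 62, 41]
Step 1: min=16 at 3
  Swap: [16, 44, 23, 83, 98, 92, 62, 41]
Step 2: min=23 at 2
  Swap: [16, 23, 44, 83, 98, 92, 62, 41]

After 2 steps: [16, 23, 44, 83, 98, 92, 62, 41]


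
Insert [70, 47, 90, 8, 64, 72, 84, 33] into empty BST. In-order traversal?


Insert 70: root
Insert 47: L from 70
Insert 90: R from 70
Insert 8: L from 70 -> L from 47
Insert 64: L from 70 -> R from 47
Insert 72: R from 70 -> L from 90
Insert 84: R from 70 -> L from 90 -> R from 72
Insert 33: L from 70 -> L from 47 -> R from 8

In-order: [8, 33, 47, 64, 70, 72, 84, 90]


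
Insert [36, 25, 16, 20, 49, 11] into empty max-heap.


Insert 36: [36]
Insert 25: [36, 25]
Insert 16: [36, 25, 16]
Insert 20: [36, 25, 16, 20]
Insert 49: [49, 36, 16, 20, 25]
Insert 11: [49, 36, 16, 20, 25, 11]

Final heap: [49, 36, 16, 20, 25, 11]


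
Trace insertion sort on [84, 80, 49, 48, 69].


Initial: [84, 80, 49, 48, 69]
Insert 80: [80, 84, 49, 48, 69]
Insert 49: [49, 80, 84, 48, 69]
Insert 48: [48, 49, 80, 84, 69]
Insert 69: [48, 49, 69, 80, 84]

Sorted: [48, 49, 69, 80, 84]


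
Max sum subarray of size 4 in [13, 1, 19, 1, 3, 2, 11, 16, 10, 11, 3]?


[0:4]: 34
[1:5]: 24
[2:6]: 25
[3:7]: 17
[4:8]: 32
[5:9]: 39
[6:10]: 48
[7:11]: 40

Max: 48 at [6:10]


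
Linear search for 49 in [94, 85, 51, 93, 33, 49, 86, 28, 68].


i=0: 94!=49
i=1: 85!=49
i=2: 51!=49
i=3: 93!=49
i=4: 33!=49
i=5: 49==49 found!

Found at 5, 6 comps


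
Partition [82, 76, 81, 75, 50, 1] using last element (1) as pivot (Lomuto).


Pivot: 1
Place pivot at 0: [1, 76, 81, 75, 50, 82]

Partitioned: [1, 76, 81, 75, 50, 82]


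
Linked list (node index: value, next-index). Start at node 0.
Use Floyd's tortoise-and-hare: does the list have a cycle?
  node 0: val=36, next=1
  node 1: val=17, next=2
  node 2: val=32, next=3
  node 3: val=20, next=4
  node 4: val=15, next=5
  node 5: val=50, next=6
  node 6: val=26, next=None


Floyd's tortoise (slow, +1) and hare (fast, +2):
  init: slow=0, fast=0
  step 1: slow=1, fast=2
  step 2: slow=2, fast=4
  step 3: slow=3, fast=6
  step 4: fast -> None, no cycle

Cycle: no


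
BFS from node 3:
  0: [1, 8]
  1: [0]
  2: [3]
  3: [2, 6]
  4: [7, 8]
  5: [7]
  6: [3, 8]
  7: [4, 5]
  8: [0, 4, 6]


Visit 3, enqueue [2, 6]
Visit 2, enqueue []
Visit 6, enqueue [8]
Visit 8, enqueue [0, 4]
Visit 0, enqueue [1]
Visit 4, enqueue [7]
Visit 1, enqueue []
Visit 7, enqueue [5]
Visit 5, enqueue []

BFS order: [3, 2, 6, 8, 0, 4, 1, 7, 5]


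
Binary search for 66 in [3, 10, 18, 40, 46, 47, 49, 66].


Step 1: lo=0, hi=7, mid=3, val=40
Step 2: lo=4, hi=7, mid=5, val=47
Step 3: lo=6, hi=7, mid=6, val=49
Step 4: lo=7, hi=7, mid=7, val=66

Found at index 7


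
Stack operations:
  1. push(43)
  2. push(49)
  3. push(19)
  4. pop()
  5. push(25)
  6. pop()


push(43) -> [43]
push(49) -> [43, 49]
push(19) -> [43, 49, 19]
pop()->19, [43, 49]
push(25) -> [43, 49, 25]
pop()->25, [43, 49]

Final stack: [43, 49]


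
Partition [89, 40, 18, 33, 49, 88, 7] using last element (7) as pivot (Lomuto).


Pivot: 7
Place pivot at 0: [7, 40, 18, 33, 49, 88, 89]

Partitioned: [7, 40, 18, 33, 49, 88, 89]


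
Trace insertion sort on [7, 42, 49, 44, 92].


Initial: [7, 42, 49, 44, 92]
Insert 42: [7, 42, 49, 44, 92]
Insert 49: [7, 42, 49, 44, 92]
Insert 44: [7, 42, 44, 49, 92]
Insert 92: [7, 42, 44, 49, 92]

Sorted: [7, 42, 44, 49, 92]


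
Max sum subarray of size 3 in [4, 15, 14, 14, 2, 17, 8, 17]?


[0:3]: 33
[1:4]: 43
[2:5]: 30
[3:6]: 33
[4:7]: 27
[5:8]: 42

Max: 43 at [1:4]


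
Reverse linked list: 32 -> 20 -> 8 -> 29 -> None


Step 1: curr=32, set curr.next=prev(None) | reversed so far: 32
Step 2: curr=20, set curr.next=prev(32) | reversed so far: 20 -> 32
Step 3: curr=8, set curr.next=prev(20) | reversed so far: 8 -> 20 -> 32
Step 4: curr=29, set curr.next=prev(8) | reversed so far: 29 -> 8 -> 20 -> 32

29 -> 8 -> 20 -> 32 -> None


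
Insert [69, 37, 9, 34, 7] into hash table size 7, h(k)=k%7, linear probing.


Insert 69: h=6 -> slot 6
Insert 37: h=2 -> slot 2
Insert 9: h=2, 1 probes -> slot 3
Insert 34: h=6, 1 probes -> slot 0
Insert 7: h=0, 1 probes -> slot 1

Table: [34, 7, 37, 9, None, None, 69]


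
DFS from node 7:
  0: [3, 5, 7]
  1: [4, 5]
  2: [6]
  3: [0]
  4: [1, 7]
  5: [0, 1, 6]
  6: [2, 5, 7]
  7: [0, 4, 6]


Visit 7, push [6, 4, 0]
Visit 0, push [5, 3]
Visit 3, push []
Visit 5, push [6, 1]
Visit 1, push [4]
Visit 4, push []
Visit 6, push [2]
Visit 2, push []

DFS order: [7, 0, 3, 5, 1, 4, 6, 2]


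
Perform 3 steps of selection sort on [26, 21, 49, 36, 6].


Initial: [26, 21, 49, 36, 6]
Step 1: min=6 at 4
  Swap: [6, 21, 49, 36, 26]
Step 2: min=21 at 1
  Swap: [6, 21, 49, 36, 26]
Step 3: min=26 at 4
  Swap: [6, 21, 26, 36, 49]

After 3 steps: [6, 21, 26, 36, 49]


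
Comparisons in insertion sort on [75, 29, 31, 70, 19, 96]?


Algorithm: insertion sort
Input: [75, 29, 31, 70, 19, 96]
Sorted: [19, 29, 31, 70, 75, 96]

10


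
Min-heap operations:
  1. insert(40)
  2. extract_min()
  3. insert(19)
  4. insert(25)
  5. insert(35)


insert(40) -> [40]
extract_min()->40, []
insert(19) -> [19]
insert(25) -> [19, 25]
insert(35) -> [19, 25, 35]

Final heap: [19, 25, 35]


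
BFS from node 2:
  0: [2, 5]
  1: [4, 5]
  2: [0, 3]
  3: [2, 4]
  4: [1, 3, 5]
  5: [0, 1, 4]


Visit 2, enqueue [0, 3]
Visit 0, enqueue [5]
Visit 3, enqueue [4]
Visit 5, enqueue [1]
Visit 4, enqueue []
Visit 1, enqueue []

BFS order: [2, 0, 3, 5, 4, 1]


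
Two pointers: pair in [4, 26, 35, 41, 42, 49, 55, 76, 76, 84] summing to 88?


lo=0(4)+hi=9(84)=88

Yes: 4+84=88


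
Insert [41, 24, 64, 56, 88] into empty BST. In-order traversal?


Insert 41: root
Insert 24: L from 41
Insert 64: R from 41
Insert 56: R from 41 -> L from 64
Insert 88: R from 41 -> R from 64

In-order: [24, 41, 56, 64, 88]


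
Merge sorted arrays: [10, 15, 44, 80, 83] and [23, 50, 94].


Take 10 from A
Take 15 from A
Take 23 from B
Take 44 from A
Take 50 from B
Take 80 from A
Take 83 from A

Merged: [10, 15, 23, 44, 50, 80, 83, 94]


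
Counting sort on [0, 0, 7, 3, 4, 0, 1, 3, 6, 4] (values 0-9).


Input: [0, 0, 7, 3, 4, 0, 1, 3, 6, 4]
Counts: [3, 1, 0, 2, 2, 0, 1, 1, 0, 0]

Sorted: [0, 0, 0, 1, 3, 3, 4, 4, 6, 7]


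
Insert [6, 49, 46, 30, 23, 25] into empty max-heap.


Insert 6: [6]
Insert 49: [49, 6]
Insert 46: [49, 6, 46]
Insert 30: [49, 30, 46, 6]
Insert 23: [49, 30, 46, 6, 23]
Insert 25: [49, 30, 46, 6, 23, 25]

Final heap: [49, 30, 46, 6, 23, 25]


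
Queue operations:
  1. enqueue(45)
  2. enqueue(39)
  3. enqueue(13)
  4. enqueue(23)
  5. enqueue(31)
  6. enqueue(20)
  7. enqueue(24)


enqueue(45) -> [45]
enqueue(39) -> [45, 39]
enqueue(13) -> [45, 39, 13]
enqueue(23) -> [45, 39, 13, 23]
enqueue(31) -> [45, 39, 13, 23, 31]
enqueue(20) -> [45, 39, 13, 23, 31, 20]
enqueue(24) -> [45, 39, 13, 23, 31, 20, 24]

Final queue: [45, 39, 13, 23, 31, 20, 24]


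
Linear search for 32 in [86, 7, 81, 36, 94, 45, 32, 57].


i=0: 86!=32
i=1: 7!=32
i=2: 81!=32
i=3: 36!=32
i=4: 94!=32
i=5: 45!=32
i=6: 32==32 found!

Found at 6, 7 comps


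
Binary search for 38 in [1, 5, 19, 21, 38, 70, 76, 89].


Step 1: lo=0, hi=7, mid=3, val=21
Step 2: lo=4, hi=7, mid=5, val=70
Step 3: lo=4, hi=4, mid=4, val=38

Found at index 4


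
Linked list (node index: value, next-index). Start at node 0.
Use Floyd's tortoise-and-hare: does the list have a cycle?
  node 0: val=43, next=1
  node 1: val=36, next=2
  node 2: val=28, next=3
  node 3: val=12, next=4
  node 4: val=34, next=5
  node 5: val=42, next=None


Floyd's tortoise (slow, +1) and hare (fast, +2):
  init: slow=0, fast=0
  step 1: slow=1, fast=2
  step 2: slow=2, fast=4
  step 3: fast 4->5->None, no cycle

Cycle: no


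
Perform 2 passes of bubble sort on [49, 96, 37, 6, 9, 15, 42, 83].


Initial: [49, 96, 37, 6, 9, 15, 42, 83]
Pass 1: [49, 37, 6, 9, 15, 42, 83, 96] (6 swaps)
Pass 2: [37, 6, 9, 15, 42, 49, 83, 96] (5 swaps)

After 2 passes: [37, 6, 9, 15, 42, 49, 83, 96]


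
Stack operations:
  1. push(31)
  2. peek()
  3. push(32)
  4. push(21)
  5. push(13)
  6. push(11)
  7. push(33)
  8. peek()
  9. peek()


push(31) -> [31]
peek()->31
push(32) -> [31, 32]
push(21) -> [31, 32, 21]
push(13) -> [31, 32, 21, 13]
push(11) -> [31, 32, 21, 13, 11]
push(33) -> [31, 32, 21, 13, 11, 33]
peek()->33
peek()->33

Final stack: [31, 32, 21, 13, 11, 33]


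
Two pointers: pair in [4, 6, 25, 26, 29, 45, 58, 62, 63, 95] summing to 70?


lo=0(4)+hi=9(95)=99
lo=0(4)+hi=8(63)=67
lo=1(6)+hi=8(63)=69
lo=2(25)+hi=8(63)=88
lo=2(25)+hi=7(62)=87
lo=2(25)+hi=6(58)=83
lo=2(25)+hi=5(45)=70

Yes: 25+45=70


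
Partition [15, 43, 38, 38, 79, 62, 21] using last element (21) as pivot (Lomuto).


Pivot: 21
  15 <= 21: advance i (no swap)
Place pivot at 1: [15, 21, 38, 38, 79, 62, 43]

Partitioned: [15, 21, 38, 38, 79, 62, 43]


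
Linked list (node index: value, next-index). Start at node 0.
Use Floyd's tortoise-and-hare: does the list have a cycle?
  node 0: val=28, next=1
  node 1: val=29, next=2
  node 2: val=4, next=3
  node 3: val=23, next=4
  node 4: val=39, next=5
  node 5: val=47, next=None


Floyd's tortoise (slow, +1) and hare (fast, +2):
  init: slow=0, fast=0
  step 1: slow=1, fast=2
  step 2: slow=2, fast=4
  step 3: fast 4->5->None, no cycle

Cycle: no


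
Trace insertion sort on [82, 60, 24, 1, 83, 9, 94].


Initial: [82, 60, 24, 1, 83, 9, 94]
Insert 60: [60, 82, 24, 1, 83, 9, 94]
Insert 24: [24, 60, 82, 1, 83, 9, 94]
Insert 1: [1, 24, 60, 82, 83, 9, 94]
Insert 83: [1, 24, 60, 82, 83, 9, 94]
Insert 9: [1, 9, 24, 60, 82, 83, 94]
Insert 94: [1, 9, 24, 60, 82, 83, 94]

Sorted: [1, 9, 24, 60, 82, 83, 94]


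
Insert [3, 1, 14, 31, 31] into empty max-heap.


Insert 3: [3]
Insert 1: [3, 1]
Insert 14: [14, 1, 3]
Insert 31: [31, 14, 3, 1]
Insert 31: [31, 31, 3, 1, 14]

Final heap: [31, 31, 3, 1, 14]


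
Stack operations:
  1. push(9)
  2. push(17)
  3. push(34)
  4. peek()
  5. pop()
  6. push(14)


push(9) -> [9]
push(17) -> [9, 17]
push(34) -> [9, 17, 34]
peek()->34
pop()->34, [9, 17]
push(14) -> [9, 17, 14]

Final stack: [9, 17, 14]


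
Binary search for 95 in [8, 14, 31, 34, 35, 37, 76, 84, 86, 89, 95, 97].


Step 1: lo=0, hi=11, mid=5, val=37
Step 2: lo=6, hi=11, mid=8, val=86
Step 3: lo=9, hi=11, mid=10, val=95

Found at index 10


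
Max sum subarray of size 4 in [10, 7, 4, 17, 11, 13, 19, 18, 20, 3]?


[0:4]: 38
[1:5]: 39
[2:6]: 45
[3:7]: 60
[4:8]: 61
[5:9]: 70
[6:10]: 60

Max: 70 at [5:9]


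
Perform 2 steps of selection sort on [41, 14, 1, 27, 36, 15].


Initial: [41, 14, 1, 27, 36, 15]
Step 1: min=1 at 2
  Swap: [1, 14, 41, 27, 36, 15]
Step 2: min=14 at 1
  Swap: [1, 14, 41, 27, 36, 15]

After 2 steps: [1, 14, 41, 27, 36, 15]


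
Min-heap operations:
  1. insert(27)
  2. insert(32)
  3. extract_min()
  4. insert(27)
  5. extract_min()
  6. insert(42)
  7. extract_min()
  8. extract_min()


insert(27) -> [27]
insert(32) -> [27, 32]
extract_min()->27, [32]
insert(27) -> [27, 32]
extract_min()->27, [32]
insert(42) -> [32, 42]
extract_min()->32, [42]
extract_min()->42, []

Final heap: []


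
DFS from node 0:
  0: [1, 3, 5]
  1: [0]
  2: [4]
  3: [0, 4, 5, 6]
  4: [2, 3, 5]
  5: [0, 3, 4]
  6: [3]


Visit 0, push [5, 3, 1]
Visit 1, push []
Visit 3, push [6, 5, 4]
Visit 4, push [5, 2]
Visit 2, push []
Visit 5, push []
Visit 6, push []

DFS order: [0, 1, 3, 4, 2, 5, 6]


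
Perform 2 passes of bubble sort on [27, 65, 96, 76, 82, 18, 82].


Initial: [27, 65, 96, 76, 82, 18, 82]
Pass 1: [27, 65, 76, 82, 18, 82, 96] (4 swaps)
Pass 2: [27, 65, 76, 18, 82, 82, 96] (1 swaps)

After 2 passes: [27, 65, 76, 18, 82, 82, 96]


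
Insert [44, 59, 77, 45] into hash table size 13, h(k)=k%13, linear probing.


Insert 44: h=5 -> slot 5
Insert 59: h=7 -> slot 7
Insert 77: h=12 -> slot 12
Insert 45: h=6 -> slot 6

Table: [None, None, None, None, None, 44, 45, 59, None, None, None, None, 77]


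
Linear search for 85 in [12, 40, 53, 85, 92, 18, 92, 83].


i=0: 12!=85
i=1: 40!=85
i=2: 53!=85
i=3: 85==85 found!

Found at 3, 4 comps


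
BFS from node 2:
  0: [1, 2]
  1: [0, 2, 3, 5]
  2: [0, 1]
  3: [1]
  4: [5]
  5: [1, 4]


Visit 2, enqueue [0, 1]
Visit 0, enqueue []
Visit 1, enqueue [3, 5]
Visit 3, enqueue []
Visit 5, enqueue [4]
Visit 4, enqueue []

BFS order: [2, 0, 1, 3, 5, 4]


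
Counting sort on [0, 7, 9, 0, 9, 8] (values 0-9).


Input: [0, 7, 9, 0, 9, 8]
Counts: [2, 0, 0, 0, 0, 0, 0, 1, 1, 2]

Sorted: [0, 0, 7, 8, 9, 9]


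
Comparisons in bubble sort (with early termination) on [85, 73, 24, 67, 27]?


Algorithm: bubble sort (with early termination)
Input: [85, 73, 24, 67, 27]
Sorted: [24, 27, 67, 73, 85]

10


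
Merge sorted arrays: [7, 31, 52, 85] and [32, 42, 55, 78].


Take 7 from A
Take 31 from A
Take 32 from B
Take 42 from B
Take 52 from A
Take 55 from B
Take 78 from B

Merged: [7, 31, 32, 42, 52, 55, 78, 85]


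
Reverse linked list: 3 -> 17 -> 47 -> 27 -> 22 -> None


Step 1: curr=3, set curr.next=prev(None) | reversed so far: 3
Step 2: curr=17, set curr.next=prev(3) | reversed so far: 17 -> 3
Step 3: curr=47, set curr.next=prev(17) | reversed so far: 47 -> 17 -> 3
Step 4: curr=27, set curr.next=prev(47) | reversed so far: 27 -> 47 -> 17 -> 3
Step 5: curr=22, set curr.next=prev(27) | reversed so far: 22 -> 27 -> 47 -> 17 -> 3

22 -> 27 -> 47 -> 17 -> 3 -> None


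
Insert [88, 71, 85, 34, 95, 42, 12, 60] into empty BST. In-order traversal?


Insert 88: root
Insert 71: L from 88
Insert 85: L from 88 -> R from 71
Insert 34: L from 88 -> L from 71
Insert 95: R from 88
Insert 42: L from 88 -> L from 71 -> R from 34
Insert 12: L from 88 -> L from 71 -> L from 34
Insert 60: L from 88 -> L from 71 -> R from 34 -> R from 42

In-order: [12, 34, 42, 60, 71, 85, 88, 95]


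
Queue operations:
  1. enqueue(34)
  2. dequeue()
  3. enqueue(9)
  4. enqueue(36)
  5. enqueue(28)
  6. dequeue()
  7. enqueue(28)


enqueue(34) -> [34]
dequeue()->34, []
enqueue(9) -> [9]
enqueue(36) -> [9, 36]
enqueue(28) -> [9, 36, 28]
dequeue()->9, [36, 28]
enqueue(28) -> [36, 28, 28]

Final queue: [36, 28, 28]


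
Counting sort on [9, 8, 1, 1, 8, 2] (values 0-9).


Input: [9, 8, 1, 1, 8, 2]
Counts: [0, 2, 1, 0, 0, 0, 0, 0, 2, 1]

Sorted: [1, 1, 2, 8, 8, 9]


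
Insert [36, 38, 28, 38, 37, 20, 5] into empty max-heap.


Insert 36: [36]
Insert 38: [38, 36]
Insert 28: [38, 36, 28]
Insert 38: [38, 38, 28, 36]
Insert 37: [38, 38, 28, 36, 37]
Insert 20: [38, 38, 28, 36, 37, 20]
Insert 5: [38, 38, 28, 36, 37, 20, 5]

Final heap: [38, 38, 28, 36, 37, 20, 5]


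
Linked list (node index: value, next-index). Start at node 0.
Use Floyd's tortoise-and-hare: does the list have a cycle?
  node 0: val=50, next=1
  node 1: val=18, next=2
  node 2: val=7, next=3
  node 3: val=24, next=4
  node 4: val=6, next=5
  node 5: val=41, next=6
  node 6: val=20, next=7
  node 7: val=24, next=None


Floyd's tortoise (slow, +1) and hare (fast, +2):
  init: slow=0, fast=0
  step 1: slow=1, fast=2
  step 2: slow=2, fast=4
  step 3: slow=3, fast=6
  step 4: fast 6->7->None, no cycle

Cycle: no


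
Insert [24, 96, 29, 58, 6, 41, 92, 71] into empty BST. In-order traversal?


Insert 24: root
Insert 96: R from 24
Insert 29: R from 24 -> L from 96
Insert 58: R from 24 -> L from 96 -> R from 29
Insert 6: L from 24
Insert 41: R from 24 -> L from 96 -> R from 29 -> L from 58
Insert 92: R from 24 -> L from 96 -> R from 29 -> R from 58
Insert 71: R from 24 -> L from 96 -> R from 29 -> R from 58 -> L from 92

In-order: [6, 24, 29, 41, 58, 71, 92, 96]


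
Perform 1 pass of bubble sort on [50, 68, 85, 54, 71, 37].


Initial: [50, 68, 85, 54, 71, 37]
Pass 1: [50, 68, 54, 71, 37, 85] (3 swaps)

After 1 pass: [50, 68, 54, 71, 37, 85]


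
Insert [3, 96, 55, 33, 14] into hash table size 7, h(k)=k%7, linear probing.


Insert 3: h=3 -> slot 3
Insert 96: h=5 -> slot 5
Insert 55: h=6 -> slot 6
Insert 33: h=5, 2 probes -> slot 0
Insert 14: h=0, 1 probes -> slot 1

Table: [33, 14, None, 3, None, 96, 55]


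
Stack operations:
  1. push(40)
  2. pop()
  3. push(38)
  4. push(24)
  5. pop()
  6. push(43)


push(40) -> [40]
pop()->40, []
push(38) -> [38]
push(24) -> [38, 24]
pop()->24, [38]
push(43) -> [38, 43]

Final stack: [38, 43]


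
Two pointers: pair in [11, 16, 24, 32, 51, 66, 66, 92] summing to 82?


lo=0(11)+hi=7(92)=103
lo=0(11)+hi=6(66)=77
lo=1(16)+hi=6(66)=82

Yes: 16+66=82


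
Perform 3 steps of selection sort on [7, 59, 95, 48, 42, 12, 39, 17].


Initial: [7, 59, 95, 48, 42, 12, 39, 17]
Step 1: min=7 at 0
  Swap: [7, 59, 95, 48, 42, 12, 39, 17]
Step 2: min=12 at 5
  Swap: [7, 12, 95, 48, 42, 59, 39, 17]
Step 3: min=17 at 7
  Swap: [7, 12, 17, 48, 42, 59, 39, 95]

After 3 steps: [7, 12, 17, 48, 42, 59, 39, 95]


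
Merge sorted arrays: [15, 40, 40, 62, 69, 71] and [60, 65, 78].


Take 15 from A
Take 40 from A
Take 40 from A
Take 60 from B
Take 62 from A
Take 65 from B
Take 69 from A
Take 71 from A

Merged: [15, 40, 40, 60, 62, 65, 69, 71, 78]


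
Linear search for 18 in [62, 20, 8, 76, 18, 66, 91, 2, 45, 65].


i=0: 62!=18
i=1: 20!=18
i=2: 8!=18
i=3: 76!=18
i=4: 18==18 found!

Found at 4, 5 comps


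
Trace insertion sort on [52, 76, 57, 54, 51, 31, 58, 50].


Initial: [52, 76, 57, 54, 51, 31, 58, 50]
Insert 76: [52, 76, 57, 54, 51, 31, 58, 50]
Insert 57: [52, 57, 76, 54, 51, 31, 58, 50]
Insert 54: [52, 54, 57, 76, 51, 31, 58, 50]
Insert 51: [51, 52, 54, 57, 76, 31, 58, 50]
Insert 31: [31, 51, 52, 54, 57, 76, 58, 50]
Insert 58: [31, 51, 52, 54, 57, 58, 76, 50]
Insert 50: [31, 50, 51, 52, 54, 57, 58, 76]

Sorted: [31, 50, 51, 52, 54, 57, 58, 76]


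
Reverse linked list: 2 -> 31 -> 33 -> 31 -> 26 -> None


Step 1: curr=2, set curr.next=prev(None) | reversed so far: 2
Step 2: curr=31, set curr.next=prev(2) | reversed so far: 31 -> 2
Step 3: curr=33, set curr.next=prev(31) | reversed so far: 33 -> 31 -> 2
Step 4: curr=31, set curr.next=prev(33) | reversed so far: 31 -> 33 -> 31 -> 2
Step 5: curr=26, set curr.next=prev(31) | reversed so far: 26 -> 31 -> 33 -> 31 -> 2

26 -> 31 -> 33 -> 31 -> 2 -> None


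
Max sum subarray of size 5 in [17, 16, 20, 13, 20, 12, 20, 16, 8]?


[0:5]: 86
[1:6]: 81
[2:7]: 85
[3:8]: 81
[4:9]: 76

Max: 86 at [0:5]


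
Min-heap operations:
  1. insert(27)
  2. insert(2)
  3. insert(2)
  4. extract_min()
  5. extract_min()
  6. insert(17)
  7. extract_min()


insert(27) -> [27]
insert(2) -> [2, 27]
insert(2) -> [2, 27, 2]
extract_min()->2, [2, 27]
extract_min()->2, [27]
insert(17) -> [17, 27]
extract_min()->17, [27]

Final heap: [27]


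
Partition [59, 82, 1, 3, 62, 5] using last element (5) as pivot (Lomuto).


Pivot: 5
  1 <= 5: swap -> [1, 82, 59, 3, 62, 5]
  3 <= 5: swap -> [1, 3, 59, 82, 62, 5]
Place pivot at 2: [1, 3, 5, 82, 62, 59]

Partitioned: [1, 3, 5, 82, 62, 59]


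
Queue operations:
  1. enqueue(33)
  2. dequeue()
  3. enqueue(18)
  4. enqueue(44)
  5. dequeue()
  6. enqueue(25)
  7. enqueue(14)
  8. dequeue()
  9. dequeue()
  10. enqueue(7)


enqueue(33) -> [33]
dequeue()->33, []
enqueue(18) -> [18]
enqueue(44) -> [18, 44]
dequeue()->18, [44]
enqueue(25) -> [44, 25]
enqueue(14) -> [44, 25, 14]
dequeue()->44, [25, 14]
dequeue()->25, [14]
enqueue(7) -> [14, 7]

Final queue: [14, 7]


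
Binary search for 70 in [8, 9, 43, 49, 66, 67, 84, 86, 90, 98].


Step 1: lo=0, hi=9, mid=4, val=66
Step 2: lo=5, hi=9, mid=7, val=86
Step 3: lo=5, hi=6, mid=5, val=67
Step 4: lo=6, hi=6, mid=6, val=84

Not found


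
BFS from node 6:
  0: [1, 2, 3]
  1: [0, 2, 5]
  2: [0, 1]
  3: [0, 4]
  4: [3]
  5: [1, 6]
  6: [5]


Visit 6, enqueue [5]
Visit 5, enqueue [1]
Visit 1, enqueue [0, 2]
Visit 0, enqueue [3]
Visit 2, enqueue []
Visit 3, enqueue [4]
Visit 4, enqueue []

BFS order: [6, 5, 1, 0, 2, 3, 4]


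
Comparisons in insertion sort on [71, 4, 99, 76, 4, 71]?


Algorithm: insertion sort
Input: [71, 4, 99, 76, 4, 71]
Sorted: [4, 4, 71, 71, 76, 99]

11


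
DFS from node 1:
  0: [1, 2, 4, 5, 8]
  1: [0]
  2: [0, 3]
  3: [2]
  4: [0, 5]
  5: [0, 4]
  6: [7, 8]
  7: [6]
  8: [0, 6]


Visit 1, push [0]
Visit 0, push [8, 5, 4, 2]
Visit 2, push [3]
Visit 3, push []
Visit 4, push [5]
Visit 5, push []
Visit 8, push [6]
Visit 6, push [7]
Visit 7, push []

DFS order: [1, 0, 2, 3, 4, 5, 8, 6, 7]


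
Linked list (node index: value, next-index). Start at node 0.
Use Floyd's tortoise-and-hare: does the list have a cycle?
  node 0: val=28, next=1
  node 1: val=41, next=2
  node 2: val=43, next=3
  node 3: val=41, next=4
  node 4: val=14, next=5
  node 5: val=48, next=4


Floyd's tortoise (slow, +1) and hare (fast, +2):
  init: slow=0, fast=0
  step 1: slow=1, fast=2
  step 2: slow=2, fast=4
  step 3: slow=3, fast=4
  step 4: slow=4, fast=4
  slow == fast at node 4: cycle detected

Cycle: yes


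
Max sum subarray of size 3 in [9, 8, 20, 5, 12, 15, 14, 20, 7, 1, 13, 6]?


[0:3]: 37
[1:4]: 33
[2:5]: 37
[3:6]: 32
[4:7]: 41
[5:8]: 49
[6:9]: 41
[7:10]: 28
[8:11]: 21
[9:12]: 20

Max: 49 at [5:8]


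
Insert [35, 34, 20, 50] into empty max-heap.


Insert 35: [35]
Insert 34: [35, 34]
Insert 20: [35, 34, 20]
Insert 50: [50, 35, 20, 34]

Final heap: [50, 35, 20, 34]


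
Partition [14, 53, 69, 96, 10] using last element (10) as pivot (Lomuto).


Pivot: 10
Place pivot at 0: [10, 53, 69, 96, 14]

Partitioned: [10, 53, 69, 96, 14]


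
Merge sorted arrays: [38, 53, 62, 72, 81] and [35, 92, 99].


Take 35 from B
Take 38 from A
Take 53 from A
Take 62 from A
Take 72 from A
Take 81 from A

Merged: [35, 38, 53, 62, 72, 81, 92, 99]


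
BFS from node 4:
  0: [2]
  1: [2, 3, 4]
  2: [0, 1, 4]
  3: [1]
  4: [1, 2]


Visit 4, enqueue [1, 2]
Visit 1, enqueue [3]
Visit 2, enqueue [0]
Visit 3, enqueue []
Visit 0, enqueue []

BFS order: [4, 1, 2, 3, 0]


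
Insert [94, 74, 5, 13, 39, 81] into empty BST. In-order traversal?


Insert 94: root
Insert 74: L from 94
Insert 5: L from 94 -> L from 74
Insert 13: L from 94 -> L from 74 -> R from 5
Insert 39: L from 94 -> L from 74 -> R from 5 -> R from 13
Insert 81: L from 94 -> R from 74

In-order: [5, 13, 39, 74, 81, 94]


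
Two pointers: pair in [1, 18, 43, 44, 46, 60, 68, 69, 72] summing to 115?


lo=0(1)+hi=8(72)=73
lo=1(18)+hi=8(72)=90
lo=2(43)+hi=8(72)=115

Yes: 43+72=115


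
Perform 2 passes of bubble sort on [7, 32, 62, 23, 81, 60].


Initial: [7, 32, 62, 23, 81, 60]
Pass 1: [7, 32, 23, 62, 60, 81] (2 swaps)
Pass 2: [7, 23, 32, 60, 62, 81] (2 swaps)

After 2 passes: [7, 23, 32, 60, 62, 81]


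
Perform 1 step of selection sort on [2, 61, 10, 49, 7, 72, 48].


Initial: [2, 61, 10, 49, 7, 72, 48]
Step 1: min=2 at 0
  Swap: [2, 61, 10, 49, 7, 72, 48]

After 1 step: [2, 61, 10, 49, 7, 72, 48]


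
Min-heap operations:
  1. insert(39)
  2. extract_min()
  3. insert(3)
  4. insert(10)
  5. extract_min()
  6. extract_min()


insert(39) -> [39]
extract_min()->39, []
insert(3) -> [3]
insert(10) -> [3, 10]
extract_min()->3, [10]
extract_min()->10, []

Final heap: []


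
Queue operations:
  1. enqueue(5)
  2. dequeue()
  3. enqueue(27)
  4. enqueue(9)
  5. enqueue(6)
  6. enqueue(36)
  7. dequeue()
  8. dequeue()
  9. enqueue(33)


enqueue(5) -> [5]
dequeue()->5, []
enqueue(27) -> [27]
enqueue(9) -> [27, 9]
enqueue(6) -> [27, 9, 6]
enqueue(36) -> [27, 9, 6, 36]
dequeue()->27, [9, 6, 36]
dequeue()->9, [6, 36]
enqueue(33) -> [6, 36, 33]

Final queue: [6, 36, 33]


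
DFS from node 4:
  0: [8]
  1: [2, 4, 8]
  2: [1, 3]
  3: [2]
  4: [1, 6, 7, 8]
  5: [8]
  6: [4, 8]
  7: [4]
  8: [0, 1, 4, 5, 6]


Visit 4, push [8, 7, 6, 1]
Visit 1, push [8, 2]
Visit 2, push [3]
Visit 3, push []
Visit 8, push [6, 5, 0]
Visit 0, push []
Visit 5, push []
Visit 6, push []
Visit 7, push []

DFS order: [4, 1, 2, 3, 8, 0, 5, 6, 7]


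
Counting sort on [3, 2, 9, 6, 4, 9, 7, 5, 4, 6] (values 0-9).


Input: [3, 2, 9, 6, 4, 9, 7, 5, 4, 6]
Counts: [0, 0, 1, 1, 2, 1, 2, 1, 0, 2]

Sorted: [2, 3, 4, 4, 5, 6, 6, 7, 9, 9]


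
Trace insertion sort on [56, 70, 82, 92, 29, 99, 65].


Initial: [56, 70, 82, 92, 29, 99, 65]
Insert 70: [56, 70, 82, 92, 29, 99, 65]
Insert 82: [56, 70, 82, 92, 29, 99, 65]
Insert 92: [56, 70, 82, 92, 29, 99, 65]
Insert 29: [29, 56, 70, 82, 92, 99, 65]
Insert 99: [29, 56, 70, 82, 92, 99, 65]
Insert 65: [29, 56, 65, 70, 82, 92, 99]

Sorted: [29, 56, 65, 70, 82, 92, 99]


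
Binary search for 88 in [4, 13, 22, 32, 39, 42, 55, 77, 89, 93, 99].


Step 1: lo=0, hi=10, mid=5, val=42
Step 2: lo=6, hi=10, mid=8, val=89
Step 3: lo=6, hi=7, mid=6, val=55
Step 4: lo=7, hi=7, mid=7, val=77

Not found


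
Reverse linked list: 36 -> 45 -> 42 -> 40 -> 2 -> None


Step 1: curr=36, set curr.next=prev(None) | reversed so far: 36
Step 2: curr=45, set curr.next=prev(36) | reversed so far: 45 -> 36
Step 3: curr=42, set curr.next=prev(45) | reversed so far: 42 -> 45 -> 36
Step 4: curr=40, set curr.next=prev(42) | reversed so far: 40 -> 42 -> 45 -> 36
Step 5: curr=2, set curr.next=prev(40) | reversed so far: 2 -> 40 -> 42 -> 45 -> 36

2 -> 40 -> 42 -> 45 -> 36 -> None


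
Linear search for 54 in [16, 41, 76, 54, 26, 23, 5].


i=0: 16!=54
i=1: 41!=54
i=2: 76!=54
i=3: 54==54 found!

Found at 3, 4 comps


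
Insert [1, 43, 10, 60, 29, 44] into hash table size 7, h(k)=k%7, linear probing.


Insert 1: h=1 -> slot 1
Insert 43: h=1, 1 probes -> slot 2
Insert 10: h=3 -> slot 3
Insert 60: h=4 -> slot 4
Insert 29: h=1, 4 probes -> slot 5
Insert 44: h=2, 4 probes -> slot 6

Table: [None, 1, 43, 10, 60, 29, 44]


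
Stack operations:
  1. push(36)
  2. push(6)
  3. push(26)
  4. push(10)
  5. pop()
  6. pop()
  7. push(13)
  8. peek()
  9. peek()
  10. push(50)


push(36) -> [36]
push(6) -> [36, 6]
push(26) -> [36, 6, 26]
push(10) -> [36, 6, 26, 10]
pop()->10, [36, 6, 26]
pop()->26, [36, 6]
push(13) -> [36, 6, 13]
peek()->13
peek()->13
push(50) -> [36, 6, 13, 50]

Final stack: [36, 6, 13, 50]


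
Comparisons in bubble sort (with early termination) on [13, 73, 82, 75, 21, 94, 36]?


Algorithm: bubble sort (with early termination)
Input: [13, 73, 82, 75, 21, 94, 36]
Sorted: [13, 21, 36, 73, 75, 82, 94]

20


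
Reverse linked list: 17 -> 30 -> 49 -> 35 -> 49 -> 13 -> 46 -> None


Step 1: curr=17, set curr.next=prev(None) | reversed so far: 17
Step 2: curr=30, set curr.next=prev(17) | reversed so far: 30 -> 17
Step 3: curr=49, set curr.next=prev(30) | reversed so far: 49 -> 30 -> 17
Step 4: curr=35, set curr.next=prev(49) | reversed so far: 35 -> 49 -> 30 -> 17
Step 5: curr=49, set curr.next=prev(35) | reversed so far: 49 -> 35 -> 49 -> 30 -> 17
Step 6: curr=13, set curr.next=prev(49) | reversed so far: 13 -> 49 -> 35 -> 49 -> 30 -> 17
Step 7: curr=46, set curr.next=prev(13) | reversed so far: 46 -> 13 -> 49 -> 35 -> 49 -> 30 -> 17

46 -> 13 -> 49 -> 35 -> 49 -> 30 -> 17 -> None


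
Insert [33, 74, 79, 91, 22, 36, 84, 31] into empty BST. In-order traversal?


Insert 33: root
Insert 74: R from 33
Insert 79: R from 33 -> R from 74
Insert 91: R from 33 -> R from 74 -> R from 79
Insert 22: L from 33
Insert 36: R from 33 -> L from 74
Insert 84: R from 33 -> R from 74 -> R from 79 -> L from 91
Insert 31: L from 33 -> R from 22

In-order: [22, 31, 33, 36, 74, 79, 84, 91]


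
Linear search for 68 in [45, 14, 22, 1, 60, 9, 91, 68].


i=0: 45!=68
i=1: 14!=68
i=2: 22!=68
i=3: 1!=68
i=4: 60!=68
i=5: 9!=68
i=6: 91!=68
i=7: 68==68 found!

Found at 7, 8 comps


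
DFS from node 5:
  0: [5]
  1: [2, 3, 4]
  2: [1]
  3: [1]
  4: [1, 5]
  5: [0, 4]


Visit 5, push [4, 0]
Visit 0, push []
Visit 4, push [1]
Visit 1, push [3, 2]
Visit 2, push []
Visit 3, push []

DFS order: [5, 0, 4, 1, 2, 3]


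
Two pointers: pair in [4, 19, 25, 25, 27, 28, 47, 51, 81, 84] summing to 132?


lo=0(4)+hi=9(84)=88
lo=1(19)+hi=9(84)=103
lo=2(25)+hi=9(84)=109
lo=3(25)+hi=9(84)=109
lo=4(27)+hi=9(84)=111
lo=5(28)+hi=9(84)=112
lo=6(47)+hi=9(84)=131
lo=7(51)+hi=9(84)=135
lo=7(51)+hi=8(81)=132

Yes: 51+81=132


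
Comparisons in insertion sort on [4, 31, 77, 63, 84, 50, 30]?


Algorithm: insertion sort
Input: [4, 31, 77, 63, 84, 50, 30]
Sorted: [4, 30, 31, 50, 63, 77, 84]

15


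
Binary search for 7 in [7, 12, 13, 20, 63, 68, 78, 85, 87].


Step 1: lo=0, hi=8, mid=4, val=63
Step 2: lo=0, hi=3, mid=1, val=12
Step 3: lo=0, hi=0, mid=0, val=7

Found at index 0


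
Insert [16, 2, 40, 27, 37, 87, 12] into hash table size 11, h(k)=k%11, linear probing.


Insert 16: h=5 -> slot 5
Insert 2: h=2 -> slot 2
Insert 40: h=7 -> slot 7
Insert 27: h=5, 1 probes -> slot 6
Insert 37: h=4 -> slot 4
Insert 87: h=10 -> slot 10
Insert 12: h=1 -> slot 1

Table: [None, 12, 2, None, 37, 16, 27, 40, None, None, 87]


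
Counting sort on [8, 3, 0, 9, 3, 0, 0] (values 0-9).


Input: [8, 3, 0, 9, 3, 0, 0]
Counts: [3, 0, 0, 2, 0, 0, 0, 0, 1, 1]

Sorted: [0, 0, 0, 3, 3, 8, 9]


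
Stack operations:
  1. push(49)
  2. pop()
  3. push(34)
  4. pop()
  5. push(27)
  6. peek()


push(49) -> [49]
pop()->49, []
push(34) -> [34]
pop()->34, []
push(27) -> [27]
peek()->27

Final stack: [27]


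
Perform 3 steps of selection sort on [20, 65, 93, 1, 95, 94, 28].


Initial: [20, 65, 93, 1, 95, 94, 28]
Step 1: min=1 at 3
  Swap: [1, 65, 93, 20, 95, 94, 28]
Step 2: min=20 at 3
  Swap: [1, 20, 93, 65, 95, 94, 28]
Step 3: min=28 at 6
  Swap: [1, 20, 28, 65, 95, 94, 93]

After 3 steps: [1, 20, 28, 65, 95, 94, 93]


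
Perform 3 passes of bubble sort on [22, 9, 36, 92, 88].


Initial: [22, 9, 36, 92, 88]
Pass 1: [9, 22, 36, 88, 92] (2 swaps)
Pass 2: [9, 22, 36, 88, 92] (0 swaps)
Pass 3: [9, 22, 36, 88, 92] (0 swaps)

After 3 passes: [9, 22, 36, 88, 92]


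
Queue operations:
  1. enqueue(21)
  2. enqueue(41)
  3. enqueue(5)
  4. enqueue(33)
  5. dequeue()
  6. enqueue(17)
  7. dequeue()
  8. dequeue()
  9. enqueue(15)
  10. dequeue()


enqueue(21) -> [21]
enqueue(41) -> [21, 41]
enqueue(5) -> [21, 41, 5]
enqueue(33) -> [21, 41, 5, 33]
dequeue()->21, [41, 5, 33]
enqueue(17) -> [41, 5, 33, 17]
dequeue()->41, [5, 33, 17]
dequeue()->5, [33, 17]
enqueue(15) -> [33, 17, 15]
dequeue()->33, [17, 15]

Final queue: [17, 15]


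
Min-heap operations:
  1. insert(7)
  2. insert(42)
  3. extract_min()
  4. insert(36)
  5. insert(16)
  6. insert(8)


insert(7) -> [7]
insert(42) -> [7, 42]
extract_min()->7, [42]
insert(36) -> [36, 42]
insert(16) -> [16, 42, 36]
insert(8) -> [8, 16, 36, 42]

Final heap: [8, 16, 36, 42]


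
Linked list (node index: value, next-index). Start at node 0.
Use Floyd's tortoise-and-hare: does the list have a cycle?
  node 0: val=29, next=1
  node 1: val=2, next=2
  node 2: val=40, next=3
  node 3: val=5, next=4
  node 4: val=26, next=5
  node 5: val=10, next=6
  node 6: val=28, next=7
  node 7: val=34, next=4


Floyd's tortoise (slow, +1) and hare (fast, +2):
  init: slow=0, fast=0
  step 1: slow=1, fast=2
  step 2: slow=2, fast=4
  step 3: slow=3, fast=6
  step 4: slow=4, fast=4
  slow == fast at node 4: cycle detected

Cycle: yes


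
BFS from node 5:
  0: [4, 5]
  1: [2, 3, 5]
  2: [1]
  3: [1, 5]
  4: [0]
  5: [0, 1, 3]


Visit 5, enqueue [0, 1, 3]
Visit 0, enqueue [4]
Visit 1, enqueue [2]
Visit 3, enqueue []
Visit 4, enqueue []
Visit 2, enqueue []

BFS order: [5, 0, 1, 3, 4, 2]


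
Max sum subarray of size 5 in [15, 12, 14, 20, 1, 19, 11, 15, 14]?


[0:5]: 62
[1:6]: 66
[2:7]: 65
[3:8]: 66
[4:9]: 60

Max: 66 at [1:6]


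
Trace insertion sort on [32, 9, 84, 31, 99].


Initial: [32, 9, 84, 31, 99]
Insert 9: [9, 32, 84, 31, 99]
Insert 84: [9, 32, 84, 31, 99]
Insert 31: [9, 31, 32, 84, 99]
Insert 99: [9, 31, 32, 84, 99]

Sorted: [9, 31, 32, 84, 99]


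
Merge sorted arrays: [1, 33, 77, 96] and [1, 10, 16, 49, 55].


Take 1 from A
Take 1 from B
Take 10 from B
Take 16 from B
Take 33 from A
Take 49 from B
Take 55 from B

Merged: [1, 1, 10, 16, 33, 49, 55, 77, 96]


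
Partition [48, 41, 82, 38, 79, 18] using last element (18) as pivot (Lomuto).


Pivot: 18
Place pivot at 0: [18, 41, 82, 38, 79, 48]

Partitioned: [18, 41, 82, 38, 79, 48]


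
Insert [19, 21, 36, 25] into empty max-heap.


Insert 19: [19]
Insert 21: [21, 19]
Insert 36: [36, 19, 21]
Insert 25: [36, 25, 21, 19]

Final heap: [36, 25, 21, 19]


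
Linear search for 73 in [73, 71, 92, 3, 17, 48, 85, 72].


i=0: 73==73 found!

Found at 0, 1 comps
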